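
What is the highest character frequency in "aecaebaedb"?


Input: aecaebaedb
Character counts:
  'a': 3
  'b': 2
  'c': 1
  'd': 1
  'e': 3
Maximum frequency: 3

3


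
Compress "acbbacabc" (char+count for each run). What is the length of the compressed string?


Input: acbbacabc
Runs:
  'a' x 1 => "a1"
  'c' x 1 => "c1"
  'b' x 2 => "b2"
  'a' x 1 => "a1"
  'c' x 1 => "c1"
  'a' x 1 => "a1"
  'b' x 1 => "b1"
  'c' x 1 => "c1"
Compressed: "a1c1b2a1c1a1b1c1"
Compressed length: 16

16


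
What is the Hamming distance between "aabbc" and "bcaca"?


Comparing "aabbc" and "bcaca" position by position:
  Position 0: 'a' vs 'b' => differ
  Position 1: 'a' vs 'c' => differ
  Position 2: 'b' vs 'a' => differ
  Position 3: 'b' vs 'c' => differ
  Position 4: 'c' vs 'a' => differ
Total differences (Hamming distance): 5

5


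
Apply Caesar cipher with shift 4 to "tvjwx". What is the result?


Caesar cipher: shift "tvjwx" by 4
  't' (pos 19) + 4 = pos 23 = 'x'
  'v' (pos 21) + 4 = pos 25 = 'z'
  'j' (pos 9) + 4 = pos 13 = 'n'
  'w' (pos 22) + 4 = pos 0 = 'a'
  'x' (pos 23) + 4 = pos 1 = 'b'
Result: xznab

xznab


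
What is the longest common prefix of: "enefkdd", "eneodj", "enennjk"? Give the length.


Words: enefkdd, eneodj, enennjk
  Position 0: all 'e' => match
  Position 1: all 'n' => match
  Position 2: all 'e' => match
  Position 3: ('f', 'o', 'n') => mismatch, stop
LCP = "ene" (length 3)

3


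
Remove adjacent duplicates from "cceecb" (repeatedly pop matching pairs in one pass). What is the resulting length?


Input: cceecb
Stack-based adjacent duplicate removal:
  Read 'c': push. Stack: c
  Read 'c': matches stack top 'c' => pop. Stack: (empty)
  Read 'e': push. Stack: e
  Read 'e': matches stack top 'e' => pop. Stack: (empty)
  Read 'c': push. Stack: c
  Read 'b': push. Stack: cb
Final stack: "cb" (length 2)

2


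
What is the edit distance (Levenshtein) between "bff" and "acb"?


Computing edit distance: "bff" -> "acb"
DP table:
           a    c    b
      0    1    2    3
  b   1    1    2    2
  f   2    2    2    3
  f   3    3    3    3
Edit distance = dp[3][3] = 3

3


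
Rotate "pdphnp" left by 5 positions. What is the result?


Input: "pdphnp", rotate left by 5
First 5 characters: "pdphn"
Remaining characters: "p"
Concatenate remaining + first: "p" + "pdphn" = "ppdphn"

ppdphn


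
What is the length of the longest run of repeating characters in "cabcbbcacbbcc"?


Input: "cabcbbcacbbcc"
Scanning for longest run:
  Position 1 ('a'): new char, reset run to 1
  Position 2 ('b'): new char, reset run to 1
  Position 3 ('c'): new char, reset run to 1
  Position 4 ('b'): new char, reset run to 1
  Position 5 ('b'): continues run of 'b', length=2
  Position 6 ('c'): new char, reset run to 1
  Position 7 ('a'): new char, reset run to 1
  Position 8 ('c'): new char, reset run to 1
  Position 9 ('b'): new char, reset run to 1
  Position 10 ('b'): continues run of 'b', length=2
  Position 11 ('c'): new char, reset run to 1
  Position 12 ('c'): continues run of 'c', length=2
Longest run: 'b' with length 2

2


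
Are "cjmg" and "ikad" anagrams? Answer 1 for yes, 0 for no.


Strings: "cjmg", "ikad"
Sorted first:  cgjm
Sorted second: adik
Differ at position 0: 'c' vs 'a' => not anagrams

0


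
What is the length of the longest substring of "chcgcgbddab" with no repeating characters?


Input: "chcgcgbddab"
Sliding window (track last position of each char):
  Position 0 ('c'): window [0,0] length 1 -- new best
  Position 1 ('h'): window [0,1] length 2 -- new best
  Position 2 ('c'): repeat (last at 0), move window start to 1
  Position 2 ('c'): window [1,2] length 2
  Position 3 ('g'): window [1,3] length 3 -- new best
  Position 4 ('c'): repeat (last at 2), move window start to 3
  Position 4 ('c'): window [3,4] length 2
  Position 5 ('g'): repeat (last at 3), move window start to 4
  Position 5 ('g'): window [4,5] length 2
  Position 6 ('b'): window [4,6] length 3
  Position 7 ('d'): window [4,7] length 4 -- new best
  Position 8 ('d'): repeat (last at 7), move window start to 8
  Position 8 ('d'): window [8,8] length 1
  Position 9 ('a'): window [8,9] length 2
  Position 10 ('b'): window [8,10] length 3
Longest substring with no repeats: "cgbd" with length 4

4


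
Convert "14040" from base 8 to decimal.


Input: "14040" in base 8
Positional expansion:
  Digit '1' (value 1) x 8^4 = 4096
  Digit '4' (value 4) x 8^3 = 2048
  Digit '0' (value 0) x 8^2 = 0
  Digit '4' (value 4) x 8^1 = 32
  Digit '0' (value 0) x 8^0 = 0
Sum = 6176

6176


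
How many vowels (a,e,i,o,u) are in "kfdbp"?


Input: kfdbp
Checking each character:
  'k' at position 0: consonant
  'f' at position 1: consonant
  'd' at position 2: consonant
  'b' at position 3: consonant
  'p' at position 4: consonant
Total vowels: 0

0


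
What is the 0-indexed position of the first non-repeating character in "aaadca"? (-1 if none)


Input: aaadca
Character frequencies:
  'a': 4
  'c': 1
  'd': 1
Scanning left to right for freq == 1:
  Position 0 ('a'): freq=4, skip
  Position 1 ('a'): freq=4, skip
  Position 2 ('a'): freq=4, skip
  Position 3 ('d'): unique! => answer = 3

3


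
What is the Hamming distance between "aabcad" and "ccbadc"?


Comparing "aabcad" and "ccbadc" position by position:
  Position 0: 'a' vs 'c' => differ
  Position 1: 'a' vs 'c' => differ
  Position 2: 'b' vs 'b' => same
  Position 3: 'c' vs 'a' => differ
  Position 4: 'a' vs 'd' => differ
  Position 5: 'd' vs 'c' => differ
Total differences (Hamming distance): 5

5


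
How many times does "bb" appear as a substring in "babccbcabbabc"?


Searching for "bb" in "babccbcabbabc"
Scanning each position:
  Position 0: "ba" => no
  Position 1: "ab" => no
  Position 2: "bc" => no
  Position 3: "cc" => no
  Position 4: "cb" => no
  Position 5: "bc" => no
  Position 6: "ca" => no
  Position 7: "ab" => no
  Position 8: "bb" => MATCH
  Position 9: "ba" => no
  Position 10: "ab" => no
  Position 11: "bc" => no
Total occurrences: 1

1


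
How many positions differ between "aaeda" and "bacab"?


Comparing "aaeda" and "bacab" position by position:
  Position 0: 'a' vs 'b' => DIFFER
  Position 1: 'a' vs 'a' => same
  Position 2: 'e' vs 'c' => DIFFER
  Position 3: 'd' vs 'a' => DIFFER
  Position 4: 'a' vs 'b' => DIFFER
Positions that differ: 4

4


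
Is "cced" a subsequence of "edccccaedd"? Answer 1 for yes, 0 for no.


Check if "cced" is a subsequence of "edccccaedd"
Greedy scan:
  Position 0 ('e'): no match needed
  Position 1 ('d'): no match needed
  Position 2 ('c'): matches sub[0] = 'c'
  Position 3 ('c'): matches sub[1] = 'c'
  Position 4 ('c'): no match needed
  Position 5 ('c'): no match needed
  Position 6 ('a'): no match needed
  Position 7 ('e'): matches sub[2] = 'e'
  Position 8 ('d'): matches sub[3] = 'd'
  Position 9 ('d'): no match needed
All 4 characters matched => is a subsequence

1


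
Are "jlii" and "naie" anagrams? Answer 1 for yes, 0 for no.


Strings: "jlii", "naie"
Sorted first:  iijl
Sorted second: aein
Differ at position 0: 'i' vs 'a' => not anagrams

0


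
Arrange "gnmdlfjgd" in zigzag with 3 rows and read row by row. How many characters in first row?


Zigzag "gnmdlfjgd" into 3 rows:
Placing characters:
  'g' => row 0
  'n' => row 1
  'm' => row 2
  'd' => row 1
  'l' => row 0
  'f' => row 1
  'j' => row 2
  'g' => row 1
  'd' => row 0
Rows:
  Row 0: "gld"
  Row 1: "ndfg"
  Row 2: "mj"
First row length: 3

3


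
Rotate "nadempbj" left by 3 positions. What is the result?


Input: "nadempbj", rotate left by 3
First 3 characters: "nad"
Remaining characters: "empbj"
Concatenate remaining + first: "empbj" + "nad" = "empbjnad"

empbjnad


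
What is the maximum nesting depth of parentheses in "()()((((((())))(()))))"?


Input: "()()((((((())))(()))))"
Tracking depth:
  Position 0 '(': depth becomes 1
  Position 1 ')': depth becomes 0
  Position 2 '(': depth becomes 1
  Position 3 ')': depth becomes 0
  Position 4 '(': depth becomes 1
  Position 5 '(': depth becomes 2
  Position 6 '(': depth becomes 3
  Position 7 '(': depth becomes 4
  Position 8 '(': depth becomes 5
  Position 9 '(': depth becomes 6
  Position 10 '(': depth becomes 7
  Position 11 ')': depth becomes 6
  Position 12 ')': depth becomes 5
  Position 13 ')': depth becomes 4
  Position 14 ')': depth becomes 3
  Position 15 '(': depth becomes 4
  Position 16 '(': depth becomes 5
  Position 17 ')': depth becomes 4
  Position 18 ')': depth becomes 3
  Position 19 ')': depth becomes 2
  Position 20 ')': depth becomes 1
  Position 21 ')': depth becomes 0
Maximum depth reached: 7

7


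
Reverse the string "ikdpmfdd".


Input: ikdpmfdd
Reading characters right to left:
  Position 7: 'd'
  Position 6: 'd'
  Position 5: 'f'
  Position 4: 'm'
  Position 3: 'p'
  Position 2: 'd'
  Position 1: 'k'
  Position 0: 'i'
Reversed: ddfmpdki

ddfmpdki


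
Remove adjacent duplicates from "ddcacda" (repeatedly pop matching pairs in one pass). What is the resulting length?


Input: ddcacda
Stack-based adjacent duplicate removal:
  Read 'd': push. Stack: d
  Read 'd': matches stack top 'd' => pop. Stack: (empty)
  Read 'c': push. Stack: c
  Read 'a': push. Stack: ca
  Read 'c': push. Stack: cac
  Read 'd': push. Stack: cacd
  Read 'a': push. Stack: cacda
Final stack: "cacda" (length 5)

5


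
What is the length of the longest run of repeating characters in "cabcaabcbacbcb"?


Input: "cabcaabcbacbcb"
Scanning for longest run:
  Position 1 ('a'): new char, reset run to 1
  Position 2 ('b'): new char, reset run to 1
  Position 3 ('c'): new char, reset run to 1
  Position 4 ('a'): new char, reset run to 1
  Position 5 ('a'): continues run of 'a', length=2
  Position 6 ('b'): new char, reset run to 1
  Position 7 ('c'): new char, reset run to 1
  Position 8 ('b'): new char, reset run to 1
  Position 9 ('a'): new char, reset run to 1
  Position 10 ('c'): new char, reset run to 1
  Position 11 ('b'): new char, reset run to 1
  Position 12 ('c'): new char, reset run to 1
  Position 13 ('b'): new char, reset run to 1
Longest run: 'a' with length 2

2


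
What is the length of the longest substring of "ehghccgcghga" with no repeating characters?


Input: "ehghccgcghga"
Sliding window (track last position of each char):
  Position 0 ('e'): window [0,0] length 1 -- new best
  Position 1 ('h'): window [0,1] length 2 -- new best
  Position 2 ('g'): window [0,2] length 3 -- new best
  Position 3 ('h'): repeat (last at 1), move window start to 2
  Position 3 ('h'): window [2,3] length 2
  Position 4 ('c'): window [2,4] length 3
  Position 5 ('c'): repeat (last at 4), move window start to 5
  Position 5 ('c'): window [5,5] length 1
  Position 6 ('g'): window [5,6] length 2
  Position 7 ('c'): repeat (last at 5), move window start to 6
  Position 7 ('c'): window [6,7] length 2
  Position 8 ('g'): repeat (last at 6), move window start to 7
  Position 8 ('g'): window [7,8] length 2
  Position 9 ('h'): window [7,9] length 3
  Position 10 ('g'): repeat (last at 8), move window start to 9
  Position 10 ('g'): window [9,10] length 2
  Position 11 ('a'): window [9,11] length 3
Longest substring with no repeats: "ehg" with length 3

3


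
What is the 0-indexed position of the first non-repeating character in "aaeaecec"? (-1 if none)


Input: aaeaecec
Character frequencies:
  'a': 3
  'c': 2
  'e': 3
Scanning left to right for freq == 1:
  Position 0 ('a'): freq=3, skip
  Position 1 ('a'): freq=3, skip
  Position 2 ('e'): freq=3, skip
  Position 3 ('a'): freq=3, skip
  Position 4 ('e'): freq=3, skip
  Position 5 ('c'): freq=2, skip
  Position 6 ('e'): freq=3, skip
  Position 7 ('c'): freq=2, skip
  No unique character found => answer = -1

-1


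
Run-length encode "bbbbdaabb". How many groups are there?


Input: bbbbdaabb
Scanning for consecutive runs:
  Group 1: 'b' x 4 (positions 0-3)
  Group 2: 'd' x 1 (positions 4-4)
  Group 3: 'a' x 2 (positions 5-6)
  Group 4: 'b' x 2 (positions 7-8)
Total groups: 4

4


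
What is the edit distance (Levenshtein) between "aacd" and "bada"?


Computing edit distance: "aacd" -> "bada"
DP table:
           b    a    d    a
      0    1    2    3    4
  a   1    1    1    2    3
  a   2    2    1    2    2
  c   3    3    2    2    3
  d   4    4    3    2    3
Edit distance = dp[4][4] = 3

3


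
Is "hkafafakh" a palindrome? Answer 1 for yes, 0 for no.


Input: hkafafakh
Reversed: hkafafakh
  Compare pos 0 ('h') with pos 8 ('h'): match
  Compare pos 1 ('k') with pos 7 ('k'): match
  Compare pos 2 ('a') with pos 6 ('a'): match
  Compare pos 3 ('f') with pos 5 ('f'): match
Result: palindrome

1


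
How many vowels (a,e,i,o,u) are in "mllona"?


Input: mllona
Checking each character:
  'm' at position 0: consonant
  'l' at position 1: consonant
  'l' at position 2: consonant
  'o' at position 3: vowel (running total: 1)
  'n' at position 4: consonant
  'a' at position 5: vowel (running total: 2)
Total vowels: 2

2


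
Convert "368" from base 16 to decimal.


Input: "368" in base 16
Positional expansion:
  Digit '3' (value 3) x 16^2 = 768
  Digit '6' (value 6) x 16^1 = 96
  Digit '8' (value 8) x 16^0 = 8
Sum = 872

872


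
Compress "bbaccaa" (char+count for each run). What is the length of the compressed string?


Input: bbaccaa
Runs:
  'b' x 2 => "b2"
  'a' x 1 => "a1"
  'c' x 2 => "c2"
  'a' x 2 => "a2"
Compressed: "b2a1c2a2"
Compressed length: 8

8


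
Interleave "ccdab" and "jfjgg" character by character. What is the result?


Interleaving "ccdab" and "jfjgg":
  Position 0: 'c' from first, 'j' from second => "cj"
  Position 1: 'c' from first, 'f' from second => "cf"
  Position 2: 'd' from first, 'j' from second => "dj"
  Position 3: 'a' from first, 'g' from second => "ag"
  Position 4: 'b' from first, 'g' from second => "bg"
Result: cjcfdjagbg

cjcfdjagbg


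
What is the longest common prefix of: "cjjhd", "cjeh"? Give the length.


Words: cjjhd, cjeh
  Position 0: all 'c' => match
  Position 1: all 'j' => match
  Position 2: ('j', 'e') => mismatch, stop
LCP = "cj" (length 2)

2


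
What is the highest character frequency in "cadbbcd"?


Input: cadbbcd
Character counts:
  'a': 1
  'b': 2
  'c': 2
  'd': 2
Maximum frequency: 2

2


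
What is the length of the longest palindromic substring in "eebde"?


Input: "eebde"
Checking substrings for palindromes:
  [0:2] "ee" (len 2) => palindrome
Longest palindromic substring: "ee" with length 2

2


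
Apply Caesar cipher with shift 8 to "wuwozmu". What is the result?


Caesar cipher: shift "wuwozmu" by 8
  'w' (pos 22) + 8 = pos 4 = 'e'
  'u' (pos 20) + 8 = pos 2 = 'c'
  'w' (pos 22) + 8 = pos 4 = 'e'
  'o' (pos 14) + 8 = pos 22 = 'w'
  'z' (pos 25) + 8 = pos 7 = 'h'
  'm' (pos 12) + 8 = pos 20 = 'u'
  'u' (pos 20) + 8 = pos 2 = 'c'
Result: ecewhuc

ecewhuc


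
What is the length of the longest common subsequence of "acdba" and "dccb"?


LCS of "acdba" and "dccb"
DP table:
           d    c    c    b
      0    0    0    0    0
  a   0    0    0    0    0
  c   0    0    1    1    1
  d   0    1    1    1    1
  b   0    1    1    1    2
  a   0    1    1    1    2
LCS length = dp[5][4] = 2

2


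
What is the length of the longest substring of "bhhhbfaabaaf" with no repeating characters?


Input: "bhhhbfaabaaf"
Sliding window (track last position of each char):
  Position 0 ('b'): window [0,0] length 1 -- new best
  Position 1 ('h'): window [0,1] length 2 -- new best
  Position 2 ('h'): repeat (last at 1), move window start to 2
  Position 2 ('h'): window [2,2] length 1
  Position 3 ('h'): repeat (last at 2), move window start to 3
  Position 3 ('h'): window [3,3] length 1
  Position 4 ('b'): window [3,4] length 2
  Position 5 ('f'): window [3,5] length 3 -- new best
  Position 6 ('a'): window [3,6] length 4 -- new best
  Position 7 ('a'): repeat (last at 6), move window start to 7
  Position 7 ('a'): window [7,7] length 1
  Position 8 ('b'): window [7,8] length 2
  Position 9 ('a'): repeat (last at 7), move window start to 8
  Position 9 ('a'): window [8,9] length 2
  Position 10 ('a'): repeat (last at 9), move window start to 10
  Position 10 ('a'): window [10,10] length 1
  Position 11 ('f'): window [10,11] length 2
Longest substring with no repeats: "hbfa" with length 4

4


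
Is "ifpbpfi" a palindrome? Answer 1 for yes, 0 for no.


Input: ifpbpfi
Reversed: ifpbpfi
  Compare pos 0 ('i') with pos 6 ('i'): match
  Compare pos 1 ('f') with pos 5 ('f'): match
  Compare pos 2 ('p') with pos 4 ('p'): match
Result: palindrome

1


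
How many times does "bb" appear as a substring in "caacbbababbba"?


Searching for "bb" in "caacbbababbba"
Scanning each position:
  Position 0: "ca" => no
  Position 1: "aa" => no
  Position 2: "ac" => no
  Position 3: "cb" => no
  Position 4: "bb" => MATCH
  Position 5: "ba" => no
  Position 6: "ab" => no
  Position 7: "ba" => no
  Position 8: "ab" => no
  Position 9: "bb" => MATCH
  Position 10: "bb" => MATCH
  Position 11: "ba" => no
Total occurrences: 3

3


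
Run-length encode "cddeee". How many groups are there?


Input: cddeee
Scanning for consecutive runs:
  Group 1: 'c' x 1 (positions 0-0)
  Group 2: 'd' x 2 (positions 1-2)
  Group 3: 'e' x 3 (positions 3-5)
Total groups: 3

3


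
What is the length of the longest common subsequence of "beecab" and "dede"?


LCS of "beecab" and "dede"
DP table:
           d    e    d    e
      0    0    0    0    0
  b   0    0    0    0    0
  e   0    0    1    1    1
  e   0    0    1    1    2
  c   0    0    1    1    2
  a   0    0    1    1    2
  b   0    0    1    1    2
LCS length = dp[6][4] = 2

2


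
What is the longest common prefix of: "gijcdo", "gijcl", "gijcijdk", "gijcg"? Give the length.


Words: gijcdo, gijcl, gijcijdk, gijcg
  Position 0: all 'g' => match
  Position 1: all 'i' => match
  Position 2: all 'j' => match
  Position 3: all 'c' => match
  Position 4: ('d', 'l', 'i', 'g') => mismatch, stop
LCP = "gijc" (length 4)

4


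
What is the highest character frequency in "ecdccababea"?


Input: ecdccababea
Character counts:
  'a': 3
  'b': 2
  'c': 3
  'd': 1
  'e': 2
Maximum frequency: 3

3


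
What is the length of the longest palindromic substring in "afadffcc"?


Input: "afadffcc"
Checking substrings for palindromes:
  [0:3] "afa" (len 3) => palindrome
  [4:6] "ff" (len 2) => palindrome
  [6:8] "cc" (len 2) => palindrome
Longest palindromic substring: "afa" with length 3

3


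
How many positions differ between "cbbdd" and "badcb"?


Comparing "cbbdd" and "badcb" position by position:
  Position 0: 'c' vs 'b' => DIFFER
  Position 1: 'b' vs 'a' => DIFFER
  Position 2: 'b' vs 'd' => DIFFER
  Position 3: 'd' vs 'c' => DIFFER
  Position 4: 'd' vs 'b' => DIFFER
Positions that differ: 5

5


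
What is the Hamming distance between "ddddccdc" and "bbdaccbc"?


Comparing "ddddccdc" and "bbdaccbc" position by position:
  Position 0: 'd' vs 'b' => differ
  Position 1: 'd' vs 'b' => differ
  Position 2: 'd' vs 'd' => same
  Position 3: 'd' vs 'a' => differ
  Position 4: 'c' vs 'c' => same
  Position 5: 'c' vs 'c' => same
  Position 6: 'd' vs 'b' => differ
  Position 7: 'c' vs 'c' => same
Total differences (Hamming distance): 4

4


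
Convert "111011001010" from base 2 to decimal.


Input: "111011001010" in base 2
Positional expansion:
  Digit '1' (value 1) x 2^11 = 2048
  Digit '1' (value 1) x 2^10 = 1024
  Digit '1' (value 1) x 2^9 = 512
  Digit '0' (value 0) x 2^8 = 0
  Digit '1' (value 1) x 2^7 = 128
  Digit '1' (value 1) x 2^6 = 64
  Digit '0' (value 0) x 2^5 = 0
  Digit '0' (value 0) x 2^4 = 0
  Digit '1' (value 1) x 2^3 = 8
  Digit '0' (value 0) x 2^2 = 0
  Digit '1' (value 1) x 2^1 = 2
  Digit '0' (value 0) x 2^0 = 0
Sum = 3786

3786


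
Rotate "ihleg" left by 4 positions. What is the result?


Input: "ihleg", rotate left by 4
First 4 characters: "ihle"
Remaining characters: "g"
Concatenate remaining + first: "g" + "ihle" = "gihle"

gihle


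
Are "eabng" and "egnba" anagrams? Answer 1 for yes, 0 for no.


Strings: "eabng", "egnba"
Sorted first:  abegn
Sorted second: abegn
Sorted forms match => anagrams

1


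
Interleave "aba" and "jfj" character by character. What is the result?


Interleaving "aba" and "jfj":
  Position 0: 'a' from first, 'j' from second => "aj"
  Position 1: 'b' from first, 'f' from second => "bf"
  Position 2: 'a' from first, 'j' from second => "aj"
Result: ajbfaj

ajbfaj


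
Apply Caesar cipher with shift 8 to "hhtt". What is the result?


Caesar cipher: shift "hhtt" by 8
  'h' (pos 7) + 8 = pos 15 = 'p'
  'h' (pos 7) + 8 = pos 15 = 'p'
  't' (pos 19) + 8 = pos 1 = 'b'
  't' (pos 19) + 8 = pos 1 = 'b'
Result: ppbb

ppbb


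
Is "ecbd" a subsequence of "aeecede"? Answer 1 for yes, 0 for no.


Check if "ecbd" is a subsequence of "aeecede"
Greedy scan:
  Position 0 ('a'): no match needed
  Position 1 ('e'): matches sub[0] = 'e'
  Position 2 ('e'): no match needed
  Position 3 ('c'): matches sub[1] = 'c'
  Position 4 ('e'): no match needed
  Position 5 ('d'): no match needed
  Position 6 ('e'): no match needed
Only matched 2/4 characters => not a subsequence

0


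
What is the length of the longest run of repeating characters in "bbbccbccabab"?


Input: "bbbccbccabab"
Scanning for longest run:
  Position 1 ('b'): continues run of 'b', length=2
  Position 2 ('b'): continues run of 'b', length=3
  Position 3 ('c'): new char, reset run to 1
  Position 4 ('c'): continues run of 'c', length=2
  Position 5 ('b'): new char, reset run to 1
  Position 6 ('c'): new char, reset run to 1
  Position 7 ('c'): continues run of 'c', length=2
  Position 8 ('a'): new char, reset run to 1
  Position 9 ('b'): new char, reset run to 1
  Position 10 ('a'): new char, reset run to 1
  Position 11 ('b'): new char, reset run to 1
Longest run: 'b' with length 3

3


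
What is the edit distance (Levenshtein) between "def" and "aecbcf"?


Computing edit distance: "def" -> "aecbcf"
DP table:
           a    e    c    b    c    f
      0    1    2    3    4    5    6
  d   1    1    2    3    4    5    6
  e   2    2    1    2    3    4    5
  f   3    3    2    2    3    4    4
Edit distance = dp[3][6] = 4

4


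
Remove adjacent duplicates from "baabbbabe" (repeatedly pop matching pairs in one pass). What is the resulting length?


Input: baabbbabe
Stack-based adjacent duplicate removal:
  Read 'b': push. Stack: b
  Read 'a': push. Stack: ba
  Read 'a': matches stack top 'a' => pop. Stack: b
  Read 'b': matches stack top 'b' => pop. Stack: (empty)
  Read 'b': push. Stack: b
  Read 'b': matches stack top 'b' => pop. Stack: (empty)
  Read 'a': push. Stack: a
  Read 'b': push. Stack: ab
  Read 'e': push. Stack: abe
Final stack: "abe" (length 3)

3


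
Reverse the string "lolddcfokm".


Input: lolddcfokm
Reading characters right to left:
  Position 9: 'm'
  Position 8: 'k'
  Position 7: 'o'
  Position 6: 'f'
  Position 5: 'c'
  Position 4: 'd'
  Position 3: 'd'
  Position 2: 'l'
  Position 1: 'o'
  Position 0: 'l'
Reversed: mkofcddlol

mkofcddlol


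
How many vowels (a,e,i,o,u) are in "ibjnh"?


Input: ibjnh
Checking each character:
  'i' at position 0: vowel (running total: 1)
  'b' at position 1: consonant
  'j' at position 2: consonant
  'n' at position 3: consonant
  'h' at position 4: consonant
Total vowels: 1

1


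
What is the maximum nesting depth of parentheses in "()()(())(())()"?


Input: "()()(())(())()"
Tracking depth:
  Position 0 '(': depth becomes 1
  Position 1 ')': depth becomes 0
  Position 2 '(': depth becomes 1
  Position 3 ')': depth becomes 0
  Position 4 '(': depth becomes 1
  Position 5 '(': depth becomes 2
  Position 6 ')': depth becomes 1
  Position 7 ')': depth becomes 0
  Position 8 '(': depth becomes 1
  Position 9 '(': depth becomes 2
  Position 10 ')': depth becomes 1
  Position 11 ')': depth becomes 0
  Position 12 '(': depth becomes 1
  Position 13 ')': depth becomes 0
Maximum depth reached: 2

2


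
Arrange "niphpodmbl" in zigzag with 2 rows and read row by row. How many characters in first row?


Zigzag "niphpodmbl" into 2 rows:
Placing characters:
  'n' => row 0
  'i' => row 1
  'p' => row 0
  'h' => row 1
  'p' => row 0
  'o' => row 1
  'd' => row 0
  'm' => row 1
  'b' => row 0
  'l' => row 1
Rows:
  Row 0: "nppdb"
  Row 1: "ihoml"
First row length: 5

5


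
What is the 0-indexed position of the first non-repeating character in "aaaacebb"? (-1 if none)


Input: aaaacebb
Character frequencies:
  'a': 4
  'b': 2
  'c': 1
  'e': 1
Scanning left to right for freq == 1:
  Position 0 ('a'): freq=4, skip
  Position 1 ('a'): freq=4, skip
  Position 2 ('a'): freq=4, skip
  Position 3 ('a'): freq=4, skip
  Position 4 ('c'): unique! => answer = 4

4


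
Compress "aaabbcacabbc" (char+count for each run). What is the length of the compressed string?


Input: aaabbcacabbc
Runs:
  'a' x 3 => "a3"
  'b' x 2 => "b2"
  'c' x 1 => "c1"
  'a' x 1 => "a1"
  'c' x 1 => "c1"
  'a' x 1 => "a1"
  'b' x 2 => "b2"
  'c' x 1 => "c1"
Compressed: "a3b2c1a1c1a1b2c1"
Compressed length: 16

16


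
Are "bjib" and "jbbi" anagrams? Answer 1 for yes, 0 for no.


Strings: "bjib", "jbbi"
Sorted first:  bbij
Sorted second: bbij
Sorted forms match => anagrams

1


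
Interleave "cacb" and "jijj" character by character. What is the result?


Interleaving "cacb" and "jijj":
  Position 0: 'c' from first, 'j' from second => "cj"
  Position 1: 'a' from first, 'i' from second => "ai"
  Position 2: 'c' from first, 'j' from second => "cj"
  Position 3: 'b' from first, 'j' from second => "bj"
Result: cjaicjbj

cjaicjbj


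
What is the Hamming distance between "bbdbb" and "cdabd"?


Comparing "bbdbb" and "cdabd" position by position:
  Position 0: 'b' vs 'c' => differ
  Position 1: 'b' vs 'd' => differ
  Position 2: 'd' vs 'a' => differ
  Position 3: 'b' vs 'b' => same
  Position 4: 'b' vs 'd' => differ
Total differences (Hamming distance): 4

4


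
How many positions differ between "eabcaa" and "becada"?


Comparing "eabcaa" and "becada" position by position:
  Position 0: 'e' vs 'b' => DIFFER
  Position 1: 'a' vs 'e' => DIFFER
  Position 2: 'b' vs 'c' => DIFFER
  Position 3: 'c' vs 'a' => DIFFER
  Position 4: 'a' vs 'd' => DIFFER
  Position 5: 'a' vs 'a' => same
Positions that differ: 5

5


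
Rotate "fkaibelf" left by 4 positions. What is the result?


Input: "fkaibelf", rotate left by 4
First 4 characters: "fkai"
Remaining characters: "belf"
Concatenate remaining + first: "belf" + "fkai" = "belffkai"

belffkai


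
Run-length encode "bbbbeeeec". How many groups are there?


Input: bbbbeeeec
Scanning for consecutive runs:
  Group 1: 'b' x 4 (positions 0-3)
  Group 2: 'e' x 4 (positions 4-7)
  Group 3: 'c' x 1 (positions 8-8)
Total groups: 3

3


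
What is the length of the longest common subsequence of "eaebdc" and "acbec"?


LCS of "eaebdc" and "acbec"
DP table:
           a    c    b    e    c
      0    0    0    0    0    0
  e   0    0    0    0    1    1
  a   0    1    1    1    1    1
  e   0    1    1    1    2    2
  b   0    1    1    2    2    2
  d   0    1    1    2    2    2
  c   0    1    2    2    2    3
LCS length = dp[6][5] = 3

3


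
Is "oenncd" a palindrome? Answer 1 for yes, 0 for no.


Input: oenncd
Reversed: dcnneo
  Compare pos 0 ('o') with pos 5 ('d'): MISMATCH
  Compare pos 1 ('e') with pos 4 ('c'): MISMATCH
  Compare pos 2 ('n') with pos 3 ('n'): match
Result: not a palindrome

0


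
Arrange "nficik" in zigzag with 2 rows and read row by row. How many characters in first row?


Zigzag "nficik" into 2 rows:
Placing characters:
  'n' => row 0
  'f' => row 1
  'i' => row 0
  'c' => row 1
  'i' => row 0
  'k' => row 1
Rows:
  Row 0: "nii"
  Row 1: "fck"
First row length: 3

3


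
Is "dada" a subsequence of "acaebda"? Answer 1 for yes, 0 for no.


Check if "dada" is a subsequence of "acaebda"
Greedy scan:
  Position 0 ('a'): no match needed
  Position 1 ('c'): no match needed
  Position 2 ('a'): no match needed
  Position 3 ('e'): no match needed
  Position 4 ('b'): no match needed
  Position 5 ('d'): matches sub[0] = 'd'
  Position 6 ('a'): matches sub[1] = 'a'
Only matched 2/4 characters => not a subsequence

0


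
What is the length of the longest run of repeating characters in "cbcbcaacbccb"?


Input: "cbcbcaacbccb"
Scanning for longest run:
  Position 1 ('b'): new char, reset run to 1
  Position 2 ('c'): new char, reset run to 1
  Position 3 ('b'): new char, reset run to 1
  Position 4 ('c'): new char, reset run to 1
  Position 5 ('a'): new char, reset run to 1
  Position 6 ('a'): continues run of 'a', length=2
  Position 7 ('c'): new char, reset run to 1
  Position 8 ('b'): new char, reset run to 1
  Position 9 ('c'): new char, reset run to 1
  Position 10 ('c'): continues run of 'c', length=2
  Position 11 ('b'): new char, reset run to 1
Longest run: 'a' with length 2

2


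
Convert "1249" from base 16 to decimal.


Input: "1249" in base 16
Positional expansion:
  Digit '1' (value 1) x 16^3 = 4096
  Digit '2' (value 2) x 16^2 = 512
  Digit '4' (value 4) x 16^1 = 64
  Digit '9' (value 9) x 16^0 = 9
Sum = 4681

4681


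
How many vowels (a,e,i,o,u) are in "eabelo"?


Input: eabelo
Checking each character:
  'e' at position 0: vowel (running total: 1)
  'a' at position 1: vowel (running total: 2)
  'b' at position 2: consonant
  'e' at position 3: vowel (running total: 3)
  'l' at position 4: consonant
  'o' at position 5: vowel (running total: 4)
Total vowels: 4

4


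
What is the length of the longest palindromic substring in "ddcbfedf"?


Input: "ddcbfedf"
Checking substrings for palindromes:
  [0:2] "dd" (len 2) => palindrome
Longest palindromic substring: "dd" with length 2

2


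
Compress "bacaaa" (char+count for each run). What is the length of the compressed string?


Input: bacaaa
Runs:
  'b' x 1 => "b1"
  'a' x 1 => "a1"
  'c' x 1 => "c1"
  'a' x 3 => "a3"
Compressed: "b1a1c1a3"
Compressed length: 8

8


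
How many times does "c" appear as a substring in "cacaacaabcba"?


Searching for "c" in "cacaacaabcba"
Scanning each position:
  Position 0: "c" => MATCH
  Position 1: "a" => no
  Position 2: "c" => MATCH
  Position 3: "a" => no
  Position 4: "a" => no
  Position 5: "c" => MATCH
  Position 6: "a" => no
  Position 7: "a" => no
  Position 8: "b" => no
  Position 9: "c" => MATCH
  Position 10: "b" => no
  Position 11: "a" => no
Total occurrences: 4

4


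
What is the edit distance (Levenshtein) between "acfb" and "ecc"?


Computing edit distance: "acfb" -> "ecc"
DP table:
           e    c    c
      0    1    2    3
  a   1    1    2    3
  c   2    2    1    2
  f   3    3    2    2
  b   4    4    3    3
Edit distance = dp[4][3] = 3

3


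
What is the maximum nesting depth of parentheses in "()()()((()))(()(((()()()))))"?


Input: "()()()((()))(()(((()()()))))"
Tracking depth:
  Position 0 '(': depth becomes 1
  Position 1 ')': depth becomes 0
  Position 2 '(': depth becomes 1
  Position 3 ')': depth becomes 0
  Position 4 '(': depth becomes 1
  Position 5 ')': depth becomes 0
  Position 6 '(': depth becomes 1
  Position 7 '(': depth becomes 2
  Position 8 '(': depth becomes 3
  Position 9 ')': depth becomes 2
  Position 10 ')': depth becomes 1
  Position 11 ')': depth becomes 0
  Position 12 '(': depth becomes 1
  Position 13 '(': depth becomes 2
  Position 14 ')': depth becomes 1
  Position 15 '(': depth becomes 2
  Position 16 '(': depth becomes 3
  Position 17 '(': depth becomes 4
  Position 18 '(': depth becomes 5
  Position 19 ')': depth becomes 4
  Position 20 '(': depth becomes 5
  Position 21 ')': depth becomes 4
  Position 22 '(': depth becomes 5
  Position 23 ')': depth becomes 4
  Position 24 ')': depth becomes 3
  Position 25 ')': depth becomes 2
  Position 26 ')': depth becomes 1
  Position 27 ')': depth becomes 0
Maximum depth reached: 5

5


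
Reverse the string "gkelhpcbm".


Input: gkelhpcbm
Reading characters right to left:
  Position 8: 'm'
  Position 7: 'b'
  Position 6: 'c'
  Position 5: 'p'
  Position 4: 'h'
  Position 3: 'l'
  Position 2: 'e'
  Position 1: 'k'
  Position 0: 'g'
Reversed: mbcphlekg

mbcphlekg


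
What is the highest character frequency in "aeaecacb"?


Input: aeaecacb
Character counts:
  'a': 3
  'b': 1
  'c': 2
  'e': 2
Maximum frequency: 3

3


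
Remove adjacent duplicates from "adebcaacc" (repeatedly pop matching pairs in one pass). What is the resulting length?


Input: adebcaacc
Stack-based adjacent duplicate removal:
  Read 'a': push. Stack: a
  Read 'd': push. Stack: ad
  Read 'e': push. Stack: ade
  Read 'b': push. Stack: adeb
  Read 'c': push. Stack: adebc
  Read 'a': push. Stack: adebca
  Read 'a': matches stack top 'a' => pop. Stack: adebc
  Read 'c': matches stack top 'c' => pop. Stack: adeb
  Read 'c': push. Stack: adebc
Final stack: "adebc" (length 5)

5


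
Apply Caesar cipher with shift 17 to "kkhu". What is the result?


Caesar cipher: shift "kkhu" by 17
  'k' (pos 10) + 17 = pos 1 = 'b'
  'k' (pos 10) + 17 = pos 1 = 'b'
  'h' (pos 7) + 17 = pos 24 = 'y'
  'u' (pos 20) + 17 = pos 11 = 'l'
Result: bbyl

bbyl


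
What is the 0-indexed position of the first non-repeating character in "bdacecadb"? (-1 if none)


Input: bdacecadb
Character frequencies:
  'a': 2
  'b': 2
  'c': 2
  'd': 2
  'e': 1
Scanning left to right for freq == 1:
  Position 0 ('b'): freq=2, skip
  Position 1 ('d'): freq=2, skip
  Position 2 ('a'): freq=2, skip
  Position 3 ('c'): freq=2, skip
  Position 4 ('e'): unique! => answer = 4

4


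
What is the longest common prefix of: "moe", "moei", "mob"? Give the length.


Words: moe, moei, mob
  Position 0: all 'm' => match
  Position 1: all 'o' => match
  Position 2: ('e', 'e', 'b') => mismatch, stop
LCP = "mo" (length 2)

2


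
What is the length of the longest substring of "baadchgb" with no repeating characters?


Input: "baadchgb"
Sliding window (track last position of each char):
  Position 0 ('b'): window [0,0] length 1 -- new best
  Position 1 ('a'): window [0,1] length 2 -- new best
  Position 2 ('a'): repeat (last at 1), move window start to 2
  Position 2 ('a'): window [2,2] length 1
  Position 3 ('d'): window [2,3] length 2
  Position 4 ('c'): window [2,4] length 3 -- new best
  Position 5 ('h'): window [2,5] length 4 -- new best
  Position 6 ('g'): window [2,6] length 5 -- new best
  Position 7 ('b'): window [2,7] length 6 -- new best
Longest substring with no repeats: "adchgb" with length 6

6


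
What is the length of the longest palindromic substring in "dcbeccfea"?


Input: "dcbeccfea"
Checking substrings for palindromes:
  [4:6] "cc" (len 2) => palindrome
Longest palindromic substring: "cc" with length 2

2


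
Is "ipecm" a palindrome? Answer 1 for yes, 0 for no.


Input: ipecm
Reversed: mcepi
  Compare pos 0 ('i') with pos 4 ('m'): MISMATCH
  Compare pos 1 ('p') with pos 3 ('c'): MISMATCH
Result: not a palindrome

0


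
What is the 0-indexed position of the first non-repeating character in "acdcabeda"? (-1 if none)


Input: acdcabeda
Character frequencies:
  'a': 3
  'b': 1
  'c': 2
  'd': 2
  'e': 1
Scanning left to right for freq == 1:
  Position 0 ('a'): freq=3, skip
  Position 1 ('c'): freq=2, skip
  Position 2 ('d'): freq=2, skip
  Position 3 ('c'): freq=2, skip
  Position 4 ('a'): freq=3, skip
  Position 5 ('b'): unique! => answer = 5

5


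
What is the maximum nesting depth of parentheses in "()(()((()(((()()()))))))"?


Input: "()(()((()(((()()()))))))"
Tracking depth:
  Position 0 '(': depth becomes 1
  Position 1 ')': depth becomes 0
  Position 2 '(': depth becomes 1
  Position 3 '(': depth becomes 2
  Position 4 ')': depth becomes 1
  Position 5 '(': depth becomes 2
  Position 6 '(': depth becomes 3
  Position 7 '(': depth becomes 4
  Position 8 ')': depth becomes 3
  Position 9 '(': depth becomes 4
  Position 10 '(': depth becomes 5
  Position 11 '(': depth becomes 6
  Position 12 '(': depth becomes 7
  Position 13 ')': depth becomes 6
  Position 14 '(': depth becomes 7
  Position 15 ')': depth becomes 6
  Position 16 '(': depth becomes 7
  Position 17 ')': depth becomes 6
  Position 18 ')': depth becomes 5
  Position 19 ')': depth becomes 4
  Position 20 ')': depth becomes 3
  Position 21 ')': depth becomes 2
  Position 22 ')': depth becomes 1
  Position 23 ')': depth becomes 0
Maximum depth reached: 7

7


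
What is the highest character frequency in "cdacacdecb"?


Input: cdacacdecb
Character counts:
  'a': 2
  'b': 1
  'c': 4
  'd': 2
  'e': 1
Maximum frequency: 4

4


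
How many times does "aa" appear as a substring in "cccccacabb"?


Searching for "aa" in "cccccacabb"
Scanning each position:
  Position 0: "cc" => no
  Position 1: "cc" => no
  Position 2: "cc" => no
  Position 3: "cc" => no
  Position 4: "ca" => no
  Position 5: "ac" => no
  Position 6: "ca" => no
  Position 7: "ab" => no
  Position 8: "bb" => no
Total occurrences: 0

0


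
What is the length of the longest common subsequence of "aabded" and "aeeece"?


LCS of "aabded" and "aeeece"
DP table:
           a    e    e    e    c    e
      0    0    0    0    0    0    0
  a   0    1    1    1    1    1    1
  a   0    1    1    1    1    1    1
  b   0    1    1    1    1    1    1
  d   0    1    1    1    1    1    1
  e   0    1    2    2    2    2    2
  d   0    1    2    2    2    2    2
LCS length = dp[6][6] = 2

2


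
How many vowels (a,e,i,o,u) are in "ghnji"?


Input: ghnji
Checking each character:
  'g' at position 0: consonant
  'h' at position 1: consonant
  'n' at position 2: consonant
  'j' at position 3: consonant
  'i' at position 4: vowel (running total: 1)
Total vowels: 1

1


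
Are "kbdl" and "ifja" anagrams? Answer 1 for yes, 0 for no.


Strings: "kbdl", "ifja"
Sorted first:  bdkl
Sorted second: afij
Differ at position 0: 'b' vs 'a' => not anagrams

0


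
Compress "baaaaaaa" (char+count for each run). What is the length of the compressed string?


Input: baaaaaaa
Runs:
  'b' x 1 => "b1"
  'a' x 7 => "a7"
Compressed: "b1a7"
Compressed length: 4

4


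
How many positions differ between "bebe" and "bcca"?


Comparing "bebe" and "bcca" position by position:
  Position 0: 'b' vs 'b' => same
  Position 1: 'e' vs 'c' => DIFFER
  Position 2: 'b' vs 'c' => DIFFER
  Position 3: 'e' vs 'a' => DIFFER
Positions that differ: 3

3


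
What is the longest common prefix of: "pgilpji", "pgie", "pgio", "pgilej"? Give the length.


Words: pgilpji, pgie, pgio, pgilej
  Position 0: all 'p' => match
  Position 1: all 'g' => match
  Position 2: all 'i' => match
  Position 3: ('l', 'e', 'o', 'l') => mismatch, stop
LCP = "pgi" (length 3)

3


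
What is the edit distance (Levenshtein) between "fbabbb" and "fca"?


Computing edit distance: "fbabbb" -> "fca"
DP table:
           f    c    a
      0    1    2    3
  f   1    0    1    2
  b   2    1    1    2
  a   3    2    2    1
  b   4    3    3    2
  b   5    4    4    3
  b   6    5    5    4
Edit distance = dp[6][3] = 4

4


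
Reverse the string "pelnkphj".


Input: pelnkphj
Reading characters right to left:
  Position 7: 'j'
  Position 6: 'h'
  Position 5: 'p'
  Position 4: 'k'
  Position 3: 'n'
  Position 2: 'l'
  Position 1: 'e'
  Position 0: 'p'
Reversed: jhpknlep

jhpknlep


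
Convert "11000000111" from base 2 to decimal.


Input: "11000000111" in base 2
Positional expansion:
  Digit '1' (value 1) x 2^10 = 1024
  Digit '1' (value 1) x 2^9 = 512
  Digit '0' (value 0) x 2^8 = 0
  Digit '0' (value 0) x 2^7 = 0
  Digit '0' (value 0) x 2^6 = 0
  Digit '0' (value 0) x 2^5 = 0
  Digit '0' (value 0) x 2^4 = 0
  Digit '0' (value 0) x 2^3 = 0
  Digit '1' (value 1) x 2^2 = 4
  Digit '1' (value 1) x 2^1 = 2
  Digit '1' (value 1) x 2^0 = 1
Sum = 1543

1543


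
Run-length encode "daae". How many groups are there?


Input: daae
Scanning for consecutive runs:
  Group 1: 'd' x 1 (positions 0-0)
  Group 2: 'a' x 2 (positions 1-2)
  Group 3: 'e' x 1 (positions 3-3)
Total groups: 3

3


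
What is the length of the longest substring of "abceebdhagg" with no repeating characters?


Input: "abceebdhagg"
Sliding window (track last position of each char):
  Position 0 ('a'): window [0,0] length 1 -- new best
  Position 1 ('b'): window [0,1] length 2 -- new best
  Position 2 ('c'): window [0,2] length 3 -- new best
  Position 3 ('e'): window [0,3] length 4 -- new best
  Position 4 ('e'): repeat (last at 3), move window start to 4
  Position 4 ('e'): window [4,4] length 1
  Position 5 ('b'): window [4,5] length 2
  Position 6 ('d'): window [4,6] length 3
  Position 7 ('h'): window [4,7] length 4
  Position 8 ('a'): window [4,8] length 5 -- new best
  Position 9 ('g'): window [4,9] length 6 -- new best
  Position 10 ('g'): repeat (last at 9), move window start to 10
  Position 10 ('g'): window [10,10] length 1
Longest substring with no repeats: "ebdhag" with length 6

6
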